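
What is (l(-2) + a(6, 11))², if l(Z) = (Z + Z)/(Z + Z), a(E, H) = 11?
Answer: 144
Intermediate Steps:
l(Z) = 1 (l(Z) = (2*Z)/((2*Z)) = (2*Z)*(1/(2*Z)) = 1)
(l(-2) + a(6, 11))² = (1 + 11)² = 12² = 144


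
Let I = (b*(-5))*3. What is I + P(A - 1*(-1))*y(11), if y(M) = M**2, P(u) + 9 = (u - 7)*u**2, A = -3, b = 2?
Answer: -5475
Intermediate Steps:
I = -30 (I = (2*(-5))*3 = -10*3 = -30)
P(u) = -9 + u**2*(-7 + u) (P(u) = -9 + (u - 7)*u**2 = -9 + (-7 + u)*u**2 = -9 + u**2*(-7 + u))
I + P(A - 1*(-1))*y(11) = -30 + (-9 + (-3 - 1*(-1))**3 - 7*(-3 - 1*(-1))**2)*11**2 = -30 + (-9 + (-3 + 1)**3 - 7*(-3 + 1)**2)*121 = -30 + (-9 + (-2)**3 - 7*(-2)**2)*121 = -30 + (-9 - 8 - 7*4)*121 = -30 + (-9 - 8 - 28)*121 = -30 - 45*121 = -30 - 5445 = -5475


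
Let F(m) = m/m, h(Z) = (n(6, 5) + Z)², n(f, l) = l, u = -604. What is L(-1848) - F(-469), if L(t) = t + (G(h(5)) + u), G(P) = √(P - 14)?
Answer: -2453 + √86 ≈ -2443.7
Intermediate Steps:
h(Z) = (5 + Z)²
G(P) = √(-14 + P)
F(m) = 1
L(t) = -604 + t + √86 (L(t) = t + (√(-14 + (5 + 5)²) - 604) = t + (√(-14 + 10²) - 604) = t + (√(-14 + 100) - 604) = t + (√86 - 604) = t + (-604 + √86) = -604 + t + √86)
L(-1848) - F(-469) = (-604 - 1848 + √86) - 1*1 = (-2452 + √86) - 1 = -2453 + √86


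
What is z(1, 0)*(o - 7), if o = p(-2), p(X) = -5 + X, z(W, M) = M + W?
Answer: -14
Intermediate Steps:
o = -7 (o = -5 - 2 = -7)
z(1, 0)*(o - 7) = (0 + 1)*(-7 - 7) = 1*(-14) = -14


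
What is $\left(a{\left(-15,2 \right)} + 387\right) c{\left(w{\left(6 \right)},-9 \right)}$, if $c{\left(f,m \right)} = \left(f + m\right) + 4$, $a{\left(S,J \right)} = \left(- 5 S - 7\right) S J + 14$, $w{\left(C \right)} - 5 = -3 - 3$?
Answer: $9834$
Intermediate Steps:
$w{\left(C \right)} = -1$ ($w{\left(C \right)} = 5 - 6 = -1$)
$a{\left(S,J \right)} = 14 + J S \left(-7 - 5 S\right)$ ($a{\left(S,J \right)} = \left(-7 - 5 S\right) S J + 14 = S \left(-7 - 5 S\right) J + 14 = J S \left(-7 - 5 S\right) + 14 = 14 + J S \left(-7 - 5 S\right)$)
$c{\left(f,m \right)} = 4 + f + m$
$\left(a{\left(-15,2 \right)} + 387\right) c{\left(w{\left(6 \right)},-9 \right)} = \left(\left(14 - 14 \left(-15\right) - 10 \left(-15\right)^{2}\right) + 387\right) \left(4 - 1 - 9\right) = \left(\left(14 + 210 - 10 \cdot 225\right) + 387\right) \left(-6\right) = \left(\left(14 + 210 - 2250\right) + 387\right) \left(-6\right) = \left(-2026 + 387\right) \left(-6\right) = \left(-1639\right) \left(-6\right) = 9834$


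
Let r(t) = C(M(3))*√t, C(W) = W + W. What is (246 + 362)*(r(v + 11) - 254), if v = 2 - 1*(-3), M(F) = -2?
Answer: -164160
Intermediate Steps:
C(W) = 2*W
v = 5 (v = 2 + 3 = 5)
r(t) = -4*√t (r(t) = (2*(-2))*√t = -4*√t)
(246 + 362)*(r(v + 11) - 254) = (246 + 362)*(-4*√(5 + 11) - 254) = 608*(-4*√16 - 254) = 608*(-4*4 - 254) = 608*(-16 - 254) = 608*(-270) = -164160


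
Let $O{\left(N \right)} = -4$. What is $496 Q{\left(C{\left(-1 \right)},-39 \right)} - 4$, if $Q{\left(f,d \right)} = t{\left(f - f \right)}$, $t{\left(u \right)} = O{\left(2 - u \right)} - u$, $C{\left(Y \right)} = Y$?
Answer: $-1988$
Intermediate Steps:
$t{\left(u \right)} = -4 - u$
$Q{\left(f,d \right)} = -4$ ($Q{\left(f,d \right)} = -4 - \left(f - f\right) = -4 - 0 = -4 + 0 = -4$)
$496 Q{\left(C{\left(-1 \right)},-39 \right)} - 4 = 496 \left(-4\right) - 4 = -1984 - 4 = -1988$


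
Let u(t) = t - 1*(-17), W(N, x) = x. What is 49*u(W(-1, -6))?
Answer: 539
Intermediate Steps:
u(t) = 17 + t (u(t) = t + 17 = 17 + t)
49*u(W(-1, -6)) = 49*(17 - 6) = 49*11 = 539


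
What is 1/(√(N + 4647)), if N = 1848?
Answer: √6495/6495 ≈ 0.012408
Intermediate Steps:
1/(√(N + 4647)) = 1/(√(1848 + 4647)) = 1/(√6495) = √6495/6495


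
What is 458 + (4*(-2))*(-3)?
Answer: 482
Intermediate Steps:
458 + (4*(-2))*(-3) = 458 - 8*(-3) = 458 + 24 = 482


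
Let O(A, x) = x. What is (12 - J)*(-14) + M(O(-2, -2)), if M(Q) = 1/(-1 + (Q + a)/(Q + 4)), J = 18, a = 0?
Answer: 167/2 ≈ 83.500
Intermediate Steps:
M(Q) = 1/(-1 + Q/(4 + Q)) (M(Q) = 1/(-1 + (Q + 0)/(Q + 4)) = 1/(-1 + Q/(4 + Q)))
(12 - J)*(-14) + M(O(-2, -2)) = (12 - 1*18)*(-14) + (-1 - ¼*(-2)) = (12 - 18)*(-14) + (-1 + ½) = -6*(-14) - ½ = 84 - ½ = 167/2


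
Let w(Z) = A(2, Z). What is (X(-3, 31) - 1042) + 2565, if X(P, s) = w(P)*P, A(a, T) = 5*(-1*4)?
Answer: 1583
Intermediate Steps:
A(a, T) = -20 (A(a, T) = 5*(-4) = -20)
w(Z) = -20
X(P, s) = -20*P
(X(-3, 31) - 1042) + 2565 = (-20*(-3) - 1042) + 2565 = (60 - 1042) + 2565 = -982 + 2565 = 1583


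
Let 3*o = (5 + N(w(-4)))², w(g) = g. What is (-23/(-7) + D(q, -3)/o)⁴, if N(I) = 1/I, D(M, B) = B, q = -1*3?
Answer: 2832051749850625/40777534861441 ≈ 69.451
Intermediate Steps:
q = -3
o = 361/48 (o = (5 + 1/(-4))²/3 = (5 - ¼)²/3 = (19/4)²/3 = (⅓)*(361/16) = 361/48 ≈ 7.5208)
(-23/(-7) + D(q, -3)/o)⁴ = (-23/(-7) - 3/361/48)⁴ = (-23*(-⅐) - 3*48/361)⁴ = (23/7 - 144/361)⁴ = (7295/2527)⁴ = 2832051749850625/40777534861441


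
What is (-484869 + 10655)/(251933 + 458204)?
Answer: -474214/710137 ≈ -0.66778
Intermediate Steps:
(-484869 + 10655)/(251933 + 458204) = -474214/710137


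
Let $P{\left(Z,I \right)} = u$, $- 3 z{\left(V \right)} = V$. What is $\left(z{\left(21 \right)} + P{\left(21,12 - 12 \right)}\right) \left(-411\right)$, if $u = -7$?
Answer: $5754$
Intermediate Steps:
$z{\left(V \right)} = - \frac{V}{3}$
$P{\left(Z,I \right)} = -7$
$\left(z{\left(21 \right)} + P{\left(21,12 - 12 \right)}\right) \left(-411\right) = \left(\left(- \frac{1}{3}\right) 21 - 7\right) \left(-411\right) = \left(-7 - 7\right) \left(-411\right) = \left(-14\right) \left(-411\right) = 5754$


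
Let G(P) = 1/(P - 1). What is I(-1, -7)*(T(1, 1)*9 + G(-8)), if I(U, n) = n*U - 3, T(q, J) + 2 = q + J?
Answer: -4/9 ≈ -0.44444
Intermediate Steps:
T(q, J) = -2 + J + q (T(q, J) = -2 + (q + J) = -2 + (J + q) = -2 + J + q)
I(U, n) = -3 + U*n (I(U, n) = U*n - 3 = -3 + U*n)
G(P) = 1/(-1 + P)
I(-1, -7)*(T(1, 1)*9 + G(-8)) = (-3 - 1*(-7))*((-2 + 1 + 1)*9 + 1/(-1 - 8)) = (-3 + 7)*(0*9 + 1/(-9)) = 4*(0 - 1/9) = 4*(-1/9) = -4/9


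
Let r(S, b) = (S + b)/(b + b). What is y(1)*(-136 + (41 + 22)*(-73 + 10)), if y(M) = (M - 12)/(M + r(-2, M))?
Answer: 90310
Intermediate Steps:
r(S, b) = (S + b)/(2*b) (r(S, b) = (S + b)/((2*b)) = (S + b)*(1/(2*b)) = (S + b)/(2*b))
y(M) = (-12 + M)/(M + (-2 + M)/(2*M)) (y(M) = (M - 12)/(M + (-2 + M)/(2*M)) = (-12 + M)/(M + (-2 + M)/(2*M)))
y(1)*(-136 + (41 + 22)*(-73 + 10)) = (2*1*(-12 + 1)/(-2 + 1 + 2*1²))*(-136 + (41 + 22)*(-73 + 10)) = (2*1*(-11)/(-2 + 1 + 2*1))*(-136 + 63*(-63)) = (2*1*(-11)/(-2 + 1 + 2))*(-136 - 3969) = (2*1*(-11)/1)*(-4105) = (2*1*1*(-11))*(-4105) = -22*(-4105) = 90310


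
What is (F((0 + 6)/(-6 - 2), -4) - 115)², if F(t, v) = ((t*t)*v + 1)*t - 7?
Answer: 3751969/256 ≈ 14656.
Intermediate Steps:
F(t, v) = -7 + t*(1 + v*t²) (F(t, v) = (t²*v + 1)*t - 7 = (v*t² + 1)*t - 7 = (1 + v*t²)*t - 7 = t*(1 + v*t²) - 7 = -7 + t*(1 + v*t²))
(F((0 + 6)/(-6 - 2), -4) - 115)² = ((-7 + (0 + 6)/(-6 - 2) - 4*(0 + 6)³/(-6 - 2)³) - 115)² = ((-7 + 6/(-8) - 4*(6/(-8))³) - 115)² = ((-7 + 6*(-⅛) - 4*(6*(-⅛))³) - 115)² = ((-7 - ¾ - 4*(-¾)³) - 115)² = ((-7 - ¾ - 4*(-27/64)) - 115)² = ((-7 - ¾ + 27/16) - 115)² = (-97/16 - 115)² = (-1937/16)² = 3751969/256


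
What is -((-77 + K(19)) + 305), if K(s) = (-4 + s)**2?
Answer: -453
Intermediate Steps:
-((-77 + K(19)) + 305) = -((-77 + (-4 + 19)**2) + 305) = -((-77 + 15**2) + 305) = -((-77 + 225) + 305) = -(148 + 305) = -1*453 = -453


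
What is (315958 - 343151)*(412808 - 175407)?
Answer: -6455645393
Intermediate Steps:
(315958 - 343151)*(412808 - 175407) = -27193*237401 = -6455645393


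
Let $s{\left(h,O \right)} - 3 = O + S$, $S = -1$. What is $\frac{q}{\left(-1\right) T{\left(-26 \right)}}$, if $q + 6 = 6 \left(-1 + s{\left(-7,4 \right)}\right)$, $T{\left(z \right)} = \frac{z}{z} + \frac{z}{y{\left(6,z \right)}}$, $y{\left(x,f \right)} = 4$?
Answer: $\frac{48}{11} \approx 4.3636$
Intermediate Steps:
$T{\left(z \right)} = 1 + \frac{z}{4}$ ($T{\left(z \right)} = \frac{z}{z} + \frac{z}{4} = 1 + z \frac{1}{4} = 1 + \frac{z}{4}$)
$s{\left(h,O \right)} = 2 + O$ ($s{\left(h,O \right)} = 3 + \left(O - 1\right) = 3 + \left(-1 + O\right) = 2 + O$)
$q = 24$ ($q = -6 + 6 \left(-1 + \left(2 + 4\right)\right) = -6 + 6 \left(-1 + 6\right) = -6 + 6 \cdot 5 = -6 + 30 = 24$)
$\frac{q}{\left(-1\right) T{\left(-26 \right)}} = \frac{24}{\left(-1\right) \left(1 + \frac{1}{4} \left(-26\right)\right)} = \frac{24}{\left(-1\right) \left(1 - \frac{13}{2}\right)} = \frac{24}{\left(-1\right) \left(- \frac{11}{2}\right)} = \frac{24}{\frac{11}{2}} = 24 \cdot \frac{2}{11} = \frac{48}{11}$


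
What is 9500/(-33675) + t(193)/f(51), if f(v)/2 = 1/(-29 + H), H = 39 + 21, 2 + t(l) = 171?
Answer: 7056173/2694 ≈ 2619.2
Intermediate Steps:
t(l) = 169 (t(l) = -2 + 171 = 169)
H = 60
f(v) = 2/31 (f(v) = 2/(-29 + 60) = 2/31)
9500/(-33675) + t(193)/f(51) = 9500/(-33675) + 169/(2/31) = 9500*(-1/33675) + 169*(31/2) = -380/1347 + 5239/2 = 7056173/2694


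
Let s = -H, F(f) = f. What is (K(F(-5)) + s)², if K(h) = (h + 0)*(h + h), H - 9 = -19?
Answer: 3600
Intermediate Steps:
H = -10 (H = 9 - 19 = -10)
s = 10 (s = -1*(-10) = 10)
K(h) = 2*h² (K(h) = h*(2*h) = 2*h²)
(K(F(-5)) + s)² = (2*(-5)² + 10)² = (2*25 + 10)² = (50 + 10)² = 60² = 3600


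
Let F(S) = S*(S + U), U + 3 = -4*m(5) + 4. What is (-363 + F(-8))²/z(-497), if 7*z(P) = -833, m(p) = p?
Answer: -3087/17 ≈ -181.59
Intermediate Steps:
z(P) = -119 (z(P) = (⅐)*(-833) = -119)
U = -19 (U = -3 + (-4*5 + 4) = -3 + (-20 + 4) = -3 - 16 = -19)
F(S) = S*(-19 + S) (F(S) = S*(S - 19) = S*(-19 + S))
(-363 + F(-8))²/z(-497) = (-363 - 8*(-19 - 8))²/(-119) = (-363 - 8*(-27))²*(-1/119) = (-363 + 216)²*(-1/119) = (-147)²*(-1/119) = 21609*(-1/119) = -3087/17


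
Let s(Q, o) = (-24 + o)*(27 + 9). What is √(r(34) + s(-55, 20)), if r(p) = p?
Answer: I*√110 ≈ 10.488*I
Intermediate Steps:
s(Q, o) = -864 + 36*o (s(Q, o) = (-24 + o)*36 = -864 + 36*o)
√(r(34) + s(-55, 20)) = √(34 + (-864 + 36*20)) = √(34 + (-864 + 720)) = √(34 - 144) = √(-110) = I*√110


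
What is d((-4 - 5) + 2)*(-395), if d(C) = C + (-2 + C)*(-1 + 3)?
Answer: 9875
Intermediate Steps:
d(C) = -4 + 3*C (d(C) = C + (-2 + C)*2 = C + (-4 + 2*C) = -4 + 3*C)
d((-4 - 5) + 2)*(-395) = (-4 + 3*((-4 - 5) + 2))*(-395) = (-4 + 3*(-9 + 2))*(-395) = (-4 + 3*(-7))*(-395) = (-4 - 21)*(-395) = -25*(-395) = 9875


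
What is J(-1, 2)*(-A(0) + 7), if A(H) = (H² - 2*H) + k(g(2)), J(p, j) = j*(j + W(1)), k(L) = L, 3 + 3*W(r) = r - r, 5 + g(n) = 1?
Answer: 22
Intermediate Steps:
g(n) = -4 (g(n) = -5 + 1 = -4)
W(r) = -1 (W(r) = -1 + (r - r)/3 = -1 + (⅓)*0 = -1 + 0 = -1)
J(p, j) = j*(-1 + j) (J(p, j) = j*(j - 1) = j*(-1 + j))
A(H) = -4 + H² - 2*H (A(H) = (H² - 2*H) - 4 = -4 + H² - 2*H)
J(-1, 2)*(-A(0) + 7) = (2*(-1 + 2))*(-(-4 + 0² - 2*0) + 7) = (2*1)*(-(-4 + 0 + 0) + 7) = 2*(-1*(-4) + 7) = 2*(4 + 7) = 2*11 = 22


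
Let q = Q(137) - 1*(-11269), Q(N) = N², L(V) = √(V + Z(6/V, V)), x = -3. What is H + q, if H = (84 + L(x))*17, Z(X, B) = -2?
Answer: 31466 + 17*I*√5 ≈ 31466.0 + 38.013*I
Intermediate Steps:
L(V) = √(-2 + V) (L(V) = √(V - 2) = √(-2 + V))
H = 1428 + 17*I*√5 (H = (84 + √(-2 - 3))*17 = (84 + √(-5))*17 = (84 + I*√5)*17 = 1428 + 17*I*√5 ≈ 1428.0 + 38.013*I)
q = 30038 (q = 137² - 1*(-11269) = 18769 + 11269 = 30038)
H + q = (1428 + 17*I*√5) + 30038 = 31466 + 17*I*√5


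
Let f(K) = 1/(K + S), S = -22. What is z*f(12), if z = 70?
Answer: -7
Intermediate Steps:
f(K) = 1/(-22 + K) (f(K) = 1/(K - 22) = 1/(-22 + K))
z*f(12) = 70/(-22 + 12) = 70/(-10) = 70*(-⅒) = -7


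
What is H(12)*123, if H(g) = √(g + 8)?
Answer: 246*√5 ≈ 550.07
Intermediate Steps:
H(g) = √(8 + g)
H(12)*123 = √(8 + 12)*123 = √20*123 = (2*√5)*123 = 246*√5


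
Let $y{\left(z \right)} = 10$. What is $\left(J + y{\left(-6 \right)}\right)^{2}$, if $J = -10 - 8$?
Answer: $64$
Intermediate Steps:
$J = -18$ ($J = -10 - 8 = -18$)
$\left(J + y{\left(-6 \right)}\right)^{2} = \left(-18 + 10\right)^{2} = \left(-8\right)^{2} = 64$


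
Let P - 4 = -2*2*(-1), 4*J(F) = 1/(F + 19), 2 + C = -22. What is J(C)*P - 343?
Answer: -1717/5 ≈ -343.40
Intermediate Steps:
C = -24 (C = -2 - 22 = -24)
J(F) = 1/(4*(19 + F)) (J(F) = 1/(4*(F + 19)) = 1/(4*(19 + F)))
P = 8 (P = 4 - 2*2*(-1) = 4 - 4*(-1) = 4 + 4 = 8)
J(C)*P - 343 = (1/(4*(19 - 24)))*8 - 343 = ((1/4)/(-5))*8 - 343 = ((1/4)*(-1/5))*8 - 343 = -1/20*8 - 343 = -2/5 - 343 = -1717/5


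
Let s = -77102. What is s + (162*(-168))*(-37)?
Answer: 929890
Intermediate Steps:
s + (162*(-168))*(-37) = -77102 + (162*(-168))*(-37) = -77102 - 27216*(-37) = -77102 + 1006992 = 929890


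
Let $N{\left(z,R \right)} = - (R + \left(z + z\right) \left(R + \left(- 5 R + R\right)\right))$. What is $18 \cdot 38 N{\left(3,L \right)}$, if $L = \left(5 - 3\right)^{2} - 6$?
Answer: $-23256$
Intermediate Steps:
$L = -2$ ($L = 2^{2} - 6 = 4 - 6 = -2$)
$N{\left(z,R \right)} = - R + 6 R z$ ($N{\left(z,R \right)} = - (R + 2 z \left(R - 4 R\right)) = - (R + 2 z \left(- 3 R\right)) = - (R - 6 R z) = - R + 6 R z$)
$18 \cdot 38 N{\left(3,L \right)} = 18 \cdot 38 \left(- 2 \left(-1 + 6 \cdot 3\right)\right) = 684 \left(- 2 \left(-1 + 18\right)\right) = 684 \left(\left(-2\right) 17\right) = 684 \left(-34\right) = -23256$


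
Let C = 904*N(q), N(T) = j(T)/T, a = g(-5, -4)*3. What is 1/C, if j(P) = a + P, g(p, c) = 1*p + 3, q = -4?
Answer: 1/2260 ≈ 0.00044248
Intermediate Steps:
g(p, c) = 3 + p (g(p, c) = p + 3 = 3 + p)
a = -6 (a = (3 - 5)*3 = -2*3 = -6)
j(P) = -6 + P
N(T) = (-6 + T)/T
C = 2260 (C = 904*((-6 - 4)/(-4)) = 904*(-¼*(-10)) = 904*(5/2) = 2260)
1/C = 1/2260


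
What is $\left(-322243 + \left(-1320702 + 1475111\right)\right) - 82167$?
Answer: $-250001$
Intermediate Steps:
$\left(-322243 + \left(-1320702 + 1475111\right)\right) - 82167 = \left(-322243 + 154409\right) - 82167 = -167834 - 82167 = -250001$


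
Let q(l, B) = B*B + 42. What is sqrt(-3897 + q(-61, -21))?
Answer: I*sqrt(3414) ≈ 58.429*I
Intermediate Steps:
q(l, B) = 42 + B**2 (q(l, B) = B**2 + 42 = 42 + B**2)
sqrt(-3897 + q(-61, -21)) = sqrt(-3897 + (42 + (-21)**2)) = sqrt(-3897 + (42 + 441)) = sqrt(-3897 + 483) = sqrt(-3414) = I*sqrt(3414)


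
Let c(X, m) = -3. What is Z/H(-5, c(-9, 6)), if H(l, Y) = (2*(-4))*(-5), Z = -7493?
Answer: -7493/40 ≈ -187.32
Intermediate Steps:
H(l, Y) = 40 (H(l, Y) = -8*(-5) = 40)
Z/H(-5, c(-9, 6)) = -7493/40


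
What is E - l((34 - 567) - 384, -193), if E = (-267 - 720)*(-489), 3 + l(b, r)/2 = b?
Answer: 484483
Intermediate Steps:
l(b, r) = -6 + 2*b
E = 482643 (E = -987*(-489) = 482643)
E - l((34 - 567) - 384, -193) = 482643 - (-6 + 2*((34 - 567) - 384)) = 482643 - (-6 + 2*(-533 - 384)) = 482643 - (-6 + 2*(-917)) = 482643 - (-6 - 1834) = 482643 - 1*(-1840) = 482643 + 1840 = 484483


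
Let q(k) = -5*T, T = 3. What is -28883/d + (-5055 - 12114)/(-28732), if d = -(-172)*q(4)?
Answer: 109270297/9266070 ≈ 11.793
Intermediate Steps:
q(k) = -15 (q(k) = -5*3 = -15)
d = -2580 (d = -(-172)*(-15) = -1*2580 = -2580)
-28883/d + (-5055 - 12114)/(-28732) = -28883/(-2580) + (-5055 - 12114)/(-28732) = -28883*(-1/2580) - 17169*(-1/28732) = 28883/2580 + 17169/28732 = 109270297/9266070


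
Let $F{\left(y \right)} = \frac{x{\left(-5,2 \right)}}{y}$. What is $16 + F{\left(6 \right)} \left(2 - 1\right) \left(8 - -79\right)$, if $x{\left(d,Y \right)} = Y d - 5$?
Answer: $- \frac{403}{2} \approx -201.5$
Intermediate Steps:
$x{\left(d,Y \right)} = -5 + Y d$
$F{\left(y \right)} = - \frac{15}{y}$ ($F{\left(y \right)} = \frac{-5 + 2 \left(-5\right)}{y} = \frac{-5 - 10}{y} = - \frac{15}{y}$)
$16 + F{\left(6 \right)} \left(2 - 1\right) \left(8 - -79\right) = 16 + - \frac{15}{6} \left(2 - 1\right) \left(8 - -79\right) = 16 + \left(-15\right) \frac{1}{6} \cdot 1 \left(8 + 79\right) = 16 + \left(- \frac{5}{2}\right) 1 \cdot 87 = 16 - \frac{435}{2} = - \frac{403}{2}$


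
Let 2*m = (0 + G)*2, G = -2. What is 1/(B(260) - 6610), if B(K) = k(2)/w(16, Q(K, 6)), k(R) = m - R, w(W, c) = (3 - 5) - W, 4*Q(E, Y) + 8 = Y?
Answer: -9/59488 ≈ -0.00015129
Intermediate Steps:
Q(E, Y) = -2 + Y/4
m = -2 (m = ((0 - 2)*2)/2 = (-2*2)/2 = (½)*(-4) = -2)
w(W, c) = -2 - W
k(R) = -2 - R
B(K) = 2/9 (B(K) = (-2 - 1*2)/(-2 - 1*16) = (-2 - 2)/(-2 - 16) = -4/(-18) = -4*(-1/18) = 2/9)
1/(B(260) - 6610) = 1/(2/9 - 6610) = 1/(-59488/9) = -9/59488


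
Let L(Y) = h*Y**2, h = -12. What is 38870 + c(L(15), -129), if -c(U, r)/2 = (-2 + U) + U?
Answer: 49674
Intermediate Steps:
L(Y) = -12*Y**2
c(U, r) = 4 - 4*U (c(U, r) = -2*((-2 + U) + U) = -2*(-2 + 2*U) = 4 - 4*U)
38870 + c(L(15), -129) = 38870 + (4 - (-48)*15**2) = 38870 + (4 - (-48)*225) = 38870 + (4 - 4*(-2700)) = 38870 + (4 + 10800) = 38870 + 10804 = 49674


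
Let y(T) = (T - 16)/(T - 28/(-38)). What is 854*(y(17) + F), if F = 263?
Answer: 75707100/337 ≈ 2.2465e+5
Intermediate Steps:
y(T) = (-16 + T)/(14/19 + T) (y(T) = (-16 + T)/(T - 28*(-1/38)) = (-16 + T)/(T + 14/19) = (-16 + T)/(14/19 + T))
854*(y(17) + F) = 854*(19*(-16 + 17)/(14 + 19*17) + 263) = 854*(19*1/(14 + 323) + 263) = 854*(19*1/337 + 263) = 854*(19*(1/337)*1 + 263) = 854*(19/337 + 263) = 854*(88650/337) = 75707100/337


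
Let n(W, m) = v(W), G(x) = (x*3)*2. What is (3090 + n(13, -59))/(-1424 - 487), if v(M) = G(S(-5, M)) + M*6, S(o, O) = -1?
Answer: -1054/637 ≈ -1.6546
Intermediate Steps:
G(x) = 6*x (G(x) = (3*x)*2 = 6*x)
v(M) = -6 + 6*M (v(M) = 6*(-1) + M*6 = -6 + 6*M)
n(W, m) = -6 + 6*W
(3090 + n(13, -59))/(-1424 - 487) = (3090 + (-6 + 6*13))/(-1424 - 487) = (3090 + (-6 + 78))/(-1911) = (3090 + 72)*(-1/1911) = 3162*(-1/1911) = -1054/637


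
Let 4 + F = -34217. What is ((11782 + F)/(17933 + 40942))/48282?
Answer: -22439/2842602750 ≈ -7.8938e-6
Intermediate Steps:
F = -34221 (F = -4 - 34217 = -34221)
((11782 + F)/(17933 + 40942))/48282 = ((11782 - 34221)/(17933 + 40942))/48282 = -22439/58875*(1/48282) = -22439*1/58875*(1/48282) = -22439/58875*1/48282 = -22439/2842602750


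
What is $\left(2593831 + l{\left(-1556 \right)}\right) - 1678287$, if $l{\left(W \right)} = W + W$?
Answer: $912432$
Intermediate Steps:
$l{\left(W \right)} = 2 W$
$\left(2593831 + l{\left(-1556 \right)}\right) - 1678287 = \left(2593831 + 2 \left(-1556\right)\right) - 1678287 = \left(2593831 - 3112\right) - 1678287 = 2590719 - 1678287 = 912432$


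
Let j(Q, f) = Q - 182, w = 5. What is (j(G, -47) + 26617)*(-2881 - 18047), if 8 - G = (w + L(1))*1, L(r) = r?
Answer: -553273536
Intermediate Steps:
G = 2 (G = 8 - (5 + 1) = 8 - 6 = 2)
j(Q, f) = -182 + Q
(j(G, -47) + 26617)*(-2881 - 18047) = ((-182 + 2) + 26617)*(-2881 - 18047) = (-180 + 26617)*(-20928) = 26437*(-20928) = -553273536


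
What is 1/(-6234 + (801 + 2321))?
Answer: -1/3112 ≈ -0.00032134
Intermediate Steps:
1/(-6234 + (801 + 2321)) = 1/(-6234 + 3122) = 1/(-3112) = -1/3112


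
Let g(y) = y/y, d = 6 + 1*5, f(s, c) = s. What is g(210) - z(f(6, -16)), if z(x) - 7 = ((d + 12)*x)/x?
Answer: -29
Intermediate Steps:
d = 11 (d = 6 + 5 = 11)
g(y) = 1
z(x) = 30 (z(x) = 7 + ((11 + 12)*x)/x = 7 + (23*x)/x = 7 + 23 = 30)
g(210) - z(f(6, -16)) = 1 - 1*30 = 1 - 30 = -29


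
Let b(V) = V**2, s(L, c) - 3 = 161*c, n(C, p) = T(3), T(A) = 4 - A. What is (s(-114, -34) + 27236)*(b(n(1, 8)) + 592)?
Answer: 12906645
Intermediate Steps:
n(C, p) = 1 (n(C, p) = 4 - 1*3 = 4 - 3 = 1)
s(L, c) = 3 + 161*c
(s(-114, -34) + 27236)*(b(n(1, 8)) + 592) = ((3 + 161*(-34)) + 27236)*(1**2 + 592) = ((3 - 5474) + 27236)*(1 + 592) = (-5471 + 27236)*593 = 21765*593 = 12906645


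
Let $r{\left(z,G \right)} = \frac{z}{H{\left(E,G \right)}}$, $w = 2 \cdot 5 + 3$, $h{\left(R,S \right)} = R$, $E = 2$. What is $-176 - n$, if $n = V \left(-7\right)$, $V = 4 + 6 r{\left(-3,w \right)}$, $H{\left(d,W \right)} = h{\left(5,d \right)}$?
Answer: $- \frac{866}{5} \approx -173.2$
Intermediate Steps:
$w = 13$ ($w = 10 + 3 = 13$)
$H{\left(d,W \right)} = 5$
$r{\left(z,G \right)} = \frac{z}{5}$
$V = \frac{2}{5}$ ($V = 4 + 6 \cdot \frac{1}{5} \left(-3\right) = 4 + 6 \left(- \frac{3}{5}\right) = 4 - \frac{18}{5} = \frac{2}{5} \approx 0.4$)
$n = - \frac{14}{5}$ ($n = \frac{2}{5} \left(-7\right) = - \frac{14}{5} \approx -2.8$)
$-176 - n = -176 - - \frac{14}{5} = -176 + \frac{14}{5} = - \frac{866}{5}$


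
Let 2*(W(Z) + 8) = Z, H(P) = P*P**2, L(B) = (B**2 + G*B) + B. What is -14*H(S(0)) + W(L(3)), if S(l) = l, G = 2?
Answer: 1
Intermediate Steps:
L(B) = B**2 + 3*B (L(B) = (B**2 + 2*B) + B = B**2 + 3*B)
H(P) = P**3
W(Z) = -8 + Z/2
-14*H(S(0)) + W(L(3)) = -14*0**3 + (-8 + (3*(3 + 3))/2) = -14*0 + (-8 + (3*6)/2) = 0 + (-8 + (1/2)*18) = 0 + (-8 + 9) = 0 + 1 = 1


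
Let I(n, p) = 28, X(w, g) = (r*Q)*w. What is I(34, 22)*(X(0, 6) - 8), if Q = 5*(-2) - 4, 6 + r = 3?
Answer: -224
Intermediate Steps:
r = -3 (r = -6 + 3 = -3)
Q = -14 (Q = -10 - 4 = -14)
X(w, g) = 42*w (X(w, g) = (-3*(-14))*w = 42*w)
I(34, 22)*(X(0, 6) - 8) = 28*(42*0 - 8) = 28*(0 - 8) = 28*(-8) = -224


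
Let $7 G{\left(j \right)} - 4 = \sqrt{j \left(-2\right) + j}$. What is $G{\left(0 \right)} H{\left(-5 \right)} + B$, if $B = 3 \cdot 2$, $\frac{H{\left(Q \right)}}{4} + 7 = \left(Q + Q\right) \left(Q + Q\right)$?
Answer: $\frac{1530}{7} \approx 218.57$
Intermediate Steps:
$G{\left(j \right)} = \frac{4}{7} + \frac{\sqrt{- j}}{7}$ ($G{\left(j \right)} = \frac{4}{7} + \frac{\sqrt{j \left(-2\right) + j}}{7} = \frac{4}{7} + \frac{\sqrt{- 2 j + j}}{7} = \frac{4}{7} + \frac{\sqrt{- j}}{7}$)
$H{\left(Q \right)} = -28 + 16 Q^{2}$ ($H{\left(Q \right)} = -28 + 4 \left(Q + Q\right) \left(Q + Q\right) = -28 + 4 \cdot 2 Q 2 Q = -28 + 4 \cdot 4 Q^{2} = -28 + 16 Q^{2}$)
$B = 6$
$G{\left(0 \right)} H{\left(-5 \right)} + B = \left(\frac{4}{7} + \frac{\sqrt{\left(-1\right) 0}}{7}\right) \left(-28 + 16 \left(-5\right)^{2}\right) + 6 = \left(\frac{4}{7} + \frac{\sqrt{0}}{7}\right) \left(-28 + 16 \cdot 25\right) + 6 = \left(\frac{4}{7} + \frac{1}{7} \cdot 0\right) \left(-28 + 400\right) + 6 = \left(\frac{4}{7} + 0\right) 372 + 6 = \frac{4}{7} \cdot 372 + 6 = \frac{1488}{7} + 6 = \frac{1530}{7}$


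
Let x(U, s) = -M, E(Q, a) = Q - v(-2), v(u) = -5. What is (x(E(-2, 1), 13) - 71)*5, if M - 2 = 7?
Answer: -400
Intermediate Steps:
M = 9 (M = 2 + 7 = 9)
E(Q, a) = 5 + Q (E(Q, a) = Q - 1*(-5) = Q + 5 = 5 + Q)
x(U, s) = -9 (x(U, s) = -1*9 = -9)
(x(E(-2, 1), 13) - 71)*5 = (-9 - 71)*5 = -80*5 = -400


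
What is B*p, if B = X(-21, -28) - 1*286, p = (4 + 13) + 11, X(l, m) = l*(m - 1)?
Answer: 9044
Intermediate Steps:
X(l, m) = l*(-1 + m)
p = 28 (p = 17 + 11 = 28)
B = 323 (B = -21*(-1 - 28) - 1*286 = -21*(-29) - 286 = 609 - 286 = 323)
B*p = 323*28 = 9044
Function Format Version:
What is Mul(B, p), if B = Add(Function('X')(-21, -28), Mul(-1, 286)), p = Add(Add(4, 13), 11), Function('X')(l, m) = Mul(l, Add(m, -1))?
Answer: 9044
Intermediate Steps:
Function('X')(l, m) = Mul(l, Add(-1, m))
p = 28 (p = Add(17, 11) = 28)
B = 323 (B = Add(Mul(-21, Add(-1, -28)), Mul(-1, 286)) = Add(Mul(-21, -29), -286) = Add(609, -286) = 323)
Mul(B, p) = Mul(323, 28) = 9044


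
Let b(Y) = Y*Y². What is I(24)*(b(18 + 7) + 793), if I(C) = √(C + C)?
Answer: 65672*√3 ≈ 1.1375e+5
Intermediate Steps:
I(C) = √2*√C (I(C) = √(2*C) = √2*√C)
b(Y) = Y³
I(24)*(b(18 + 7) + 793) = (√2*√24)*((18 + 7)³ + 793) = (√2*(2*√6))*(25³ + 793) = (4*√3)*(15625 + 793) = (4*√3)*16418 = 65672*√3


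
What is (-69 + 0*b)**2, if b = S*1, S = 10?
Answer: 4761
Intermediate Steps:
b = 10 (b = 10*1 = 10)
(-69 + 0*b)**2 = (-69 + 0*10)**2 = (-69 + 0)**2 = (-69)**2 = 4761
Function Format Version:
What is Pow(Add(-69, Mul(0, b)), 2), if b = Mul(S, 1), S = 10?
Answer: 4761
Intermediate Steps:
b = 10 (b = Mul(10, 1) = 10)
Pow(Add(-69, Mul(0, b)), 2) = Pow(Add(-69, Mul(0, 10)), 2) = Pow(Add(-69, 0), 2) = Pow(-69, 2) = 4761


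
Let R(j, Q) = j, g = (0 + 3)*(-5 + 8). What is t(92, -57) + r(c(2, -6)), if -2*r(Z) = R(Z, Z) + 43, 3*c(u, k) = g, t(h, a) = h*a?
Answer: -5267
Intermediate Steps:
t(h, a) = a*h
g = 9 (g = 3*3 = 9)
c(u, k) = 3 (c(u, k) = (⅓)*9 = 3)
r(Z) = -43/2 - Z/2 (r(Z) = -(Z + 43)/2 = -(43 + Z)/2 = -43/2 - Z/2)
t(92, -57) + r(c(2, -6)) = -57*92 + (-43/2 - ½*3) = -5244 + (-43/2 - 3/2) = -5244 - 23 = -5267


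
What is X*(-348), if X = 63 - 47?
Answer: -5568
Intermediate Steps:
X = 16
X*(-348) = 16*(-348) = -5568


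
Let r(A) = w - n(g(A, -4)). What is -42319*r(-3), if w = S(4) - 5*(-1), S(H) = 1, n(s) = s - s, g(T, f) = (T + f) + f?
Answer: -253914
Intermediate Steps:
g(T, f) = T + 2*f
n(s) = 0
w = 6 (w = 1 - 5*(-1) = 1 + 5 = 6)
r(A) = 6 (r(A) = 6 - 1*0 = 6 + 0 = 6)
-42319*r(-3) = -42319*6 = -253914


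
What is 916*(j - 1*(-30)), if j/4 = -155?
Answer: -540440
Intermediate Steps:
j = -620 (j = 4*(-155) = -620)
916*(j - 1*(-30)) = 916*(-620 - 1*(-30)) = 916*(-620 + 30) = 916*(-590) = -540440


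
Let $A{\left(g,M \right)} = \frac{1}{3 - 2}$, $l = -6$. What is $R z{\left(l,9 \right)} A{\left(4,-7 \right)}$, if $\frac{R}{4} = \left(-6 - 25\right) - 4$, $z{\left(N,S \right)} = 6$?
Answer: $-840$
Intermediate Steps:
$A{\left(g,M \right)} = 1$ ($A{\left(g,M \right)} = 1^{-1} = 1$)
$R = -140$ ($R = 4 \left(\left(-6 - 25\right) - 4\right) = 4 \left(-31 - 4\right) = 4 \left(-35\right) = -140$)
$R z{\left(l,9 \right)} A{\left(4,-7 \right)} = \left(-140\right) 6 \cdot 1 = \left(-840\right) 1 = -840$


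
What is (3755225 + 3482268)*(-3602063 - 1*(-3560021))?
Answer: -304278680706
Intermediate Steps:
(3755225 + 3482268)*(-3602063 - 1*(-3560021)) = 7237493*(-3602063 + 3560021) = 7237493*(-42042) = -304278680706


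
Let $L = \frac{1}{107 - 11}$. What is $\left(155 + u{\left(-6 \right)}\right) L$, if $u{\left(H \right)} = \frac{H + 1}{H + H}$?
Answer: $\frac{1865}{1152} \approx 1.6189$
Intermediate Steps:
$L = \frac{1}{96} \approx 0.010417$
$u{\left(H \right)} = \frac{1 + H}{2 H}$
$\left(155 + u{\left(-6 \right)}\right) L = \left(155 + \frac{1 - 6}{2 \left(-6\right)}\right) \frac{1}{96} = \left(155 + \frac{1}{2} \left(- \frac{1}{6}\right) \left(-5\right)\right) \frac{1}{96} = \left(155 + \frac{5}{12}\right) \frac{1}{96} = \frac{1865}{12} \cdot \frac{1}{96} = \frac{1865}{1152}$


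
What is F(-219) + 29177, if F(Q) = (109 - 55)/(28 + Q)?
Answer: 5572753/191 ≈ 29177.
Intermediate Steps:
F(Q) = 54/(28 + Q)
F(-219) + 29177 = 54/(28 - 219) + 29177 = 54/(-191) + 29177 = 54*(-1/191) + 29177 = -54/191 + 29177 = 5572753/191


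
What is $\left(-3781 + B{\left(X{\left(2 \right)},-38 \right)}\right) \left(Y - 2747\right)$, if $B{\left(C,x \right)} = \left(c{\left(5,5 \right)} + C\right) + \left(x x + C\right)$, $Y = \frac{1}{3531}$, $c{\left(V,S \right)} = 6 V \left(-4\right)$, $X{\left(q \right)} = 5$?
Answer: $\frac{23735058232}{3531} \approx 6.7219 \cdot 10^{6}$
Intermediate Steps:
$c{\left(V,S \right)} = - 24 V$
$Y = \frac{1}{3531} \approx 0.00028321$
$B{\left(C,x \right)} = -120 + x^{2} + 2 C$ ($B{\left(C,x \right)} = \left(\left(-24\right) 5 + C\right) + \left(x x + C\right) = \left(-120 + C\right) + \left(x^{2} + C\right) = \left(-120 + C\right) + \left(C + x^{2}\right) = -120 + x^{2} + 2 C$)
$\left(-3781 + B{\left(X{\left(2 \right)},-38 \right)}\right) \left(Y - 2747\right) = \left(-3781 + \left(-120 + \left(-38\right)^{2} + 2 \cdot 5\right)\right) \left(\frac{1}{3531} - 2747\right) = \left(-3781 + \left(-120 + 1444 + 10\right)\right) \left(- \frac{9699656}{3531}\right) = \left(-3781 + 1334\right) \left(- \frac{9699656}{3531}\right) = \left(-2447\right) \left(- \frac{9699656}{3531}\right) = \frac{23735058232}{3531}$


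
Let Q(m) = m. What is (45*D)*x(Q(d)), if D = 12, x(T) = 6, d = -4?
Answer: 3240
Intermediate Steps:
(45*D)*x(Q(d)) = (45*12)*6 = 540*6 = 3240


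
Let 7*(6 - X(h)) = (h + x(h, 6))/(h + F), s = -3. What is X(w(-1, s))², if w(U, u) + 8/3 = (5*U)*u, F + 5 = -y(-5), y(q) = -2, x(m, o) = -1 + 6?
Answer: 78961/2401 ≈ 32.887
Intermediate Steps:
x(m, o) = 5
F = -3 (F = -5 - 1*(-2) = -5 + 2 = -3)
w(U, u) = -8/3 + 5*U*u (w(U, u) = -8/3 + (5*U)*u = -8/3 + 5*U*u)
X(h) = 6 - (5 + h)/(7*(-3 + h)) (X(h) = 6 - (h + 5)/(7*(h - 3)) = 6 - (5 + h)/(7*(-3 + h)))
X(w(-1, s))² = ((-131 + 41*(-8/3 + 5*(-1)*(-3)))/(7*(-3 + (-8/3 + 5*(-1)*(-3)))))² = ((-131 + 41*(-8/3 + 15))/(7*(-3 + (-8/3 + 15))))² = ((-131 + 41*(37/3))/(7*(-3 + 37/3)))² = ((-131 + 1517/3)/(7*(28/3)))² = ((⅐)*(3/28)*(1124/3))² = (281/49)² = 78961/2401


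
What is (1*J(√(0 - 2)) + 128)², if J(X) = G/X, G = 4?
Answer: 16376 - 512*I*√2 ≈ 16376.0 - 724.08*I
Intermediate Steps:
J(X) = 4/X
(1*J(√(0 - 2)) + 128)² = (1*(4/(√(0 - 2))) + 128)² = (1*(4/(√(-2))) + 128)² = (1*(4/((I*√2))) + 128)² = (1*(4*(-I*√2/2)) + 128)² = (1*(-2*I*√2) + 128)² = (-2*I*√2 + 128)² = (128 - 2*I*√2)²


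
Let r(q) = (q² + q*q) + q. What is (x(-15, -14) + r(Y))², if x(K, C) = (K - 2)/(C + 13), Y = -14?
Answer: 156025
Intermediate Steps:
r(q) = q + 2*q² (r(q) = (q² + q²) + q = 2*q² + q = q + 2*q²)
x(K, C) = (-2 + K)/(13 + C)
(x(-15, -14) + r(Y))² = ((-2 - 15)/(13 - 14) - 14*(1 + 2*(-14)))² = (-17/(-1) - 14*(1 - 28))² = (-1*(-17) - 14*(-27))² = (17 + 378)² = 395² = 156025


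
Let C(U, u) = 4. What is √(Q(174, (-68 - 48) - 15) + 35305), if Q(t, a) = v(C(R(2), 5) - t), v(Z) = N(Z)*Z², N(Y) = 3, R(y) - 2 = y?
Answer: √122005 ≈ 349.29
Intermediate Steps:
R(y) = 2 + y
v(Z) = 3*Z²
Q(t, a) = 3*(4 - t)²
√(Q(174, (-68 - 48) - 15) + 35305) = √(3*(-4 + 174)² + 35305) = √(3*170² + 35305) = √(3*28900 + 35305) = √(86700 + 35305) = √122005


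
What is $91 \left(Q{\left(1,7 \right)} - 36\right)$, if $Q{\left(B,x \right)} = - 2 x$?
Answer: $-4550$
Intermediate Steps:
$91 \left(Q{\left(1,7 \right)} - 36\right) = 91 \left(\left(-2\right) 7 - 36\right) = 91 \left(-14 - 36\right) = 91 \left(-50\right) = -4550$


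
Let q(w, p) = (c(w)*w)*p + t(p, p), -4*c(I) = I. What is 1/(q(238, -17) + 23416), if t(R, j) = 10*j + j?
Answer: 1/263966 ≈ 3.7884e-6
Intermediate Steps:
t(R, j) = 11*j
c(I) = -I/4
q(w, p) = 11*p - p*w**2/4 (q(w, p) = ((-w/4)*w)*p + 11*p = (-w**2/4)*p + 11*p = -p*w**2/4 + 11*p = 11*p - p*w**2/4)
1/(q(238, -17) + 23416) = 1/((1/4)*(-17)*(44 - 1*238**2) + 23416) = 1/((1/4)*(-17)*(44 - 1*56644) + 23416) = 1/((1/4)*(-17)*(44 - 56644) + 23416) = 1/((1/4)*(-17)*(-56600) + 23416) = 1/(240550 + 23416) = 1/263966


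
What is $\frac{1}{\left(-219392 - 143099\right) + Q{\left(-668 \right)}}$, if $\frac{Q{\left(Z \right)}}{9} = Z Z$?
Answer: $\frac{1}{3653525} \approx 2.7371 \cdot 10^{-7}$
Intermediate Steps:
$Q{\left(Z \right)} = 9 Z^{2}$ ($Q{\left(Z \right)} = 9 Z Z = 9 Z^{2}$)
$\frac{1}{\left(-219392 - 143099\right) + Q{\left(-668 \right)}} = \frac{1}{\left(-219392 - 143099\right) + 9 \left(-668\right)^{2}} = \frac{1}{\left(-219392 - 143099\right) + 9 \cdot 446224} = \frac{1}{-362491 + 4016016} = \frac{1}{3653525}$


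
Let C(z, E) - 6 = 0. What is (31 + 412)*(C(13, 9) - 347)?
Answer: -151063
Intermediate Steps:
C(z, E) = 6 (C(z, E) = 6 + 0 = 6)
(31 + 412)*(C(13, 9) - 347) = (31 + 412)*(6 - 347) = 443*(-341) = -151063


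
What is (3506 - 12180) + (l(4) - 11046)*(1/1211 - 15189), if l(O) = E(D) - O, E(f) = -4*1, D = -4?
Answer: 203315423198/1211 ≈ 1.6789e+8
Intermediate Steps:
E(f) = -4
l(O) = -4 - O
(3506 - 12180) + (l(4) - 11046)*(1/1211 - 15189) = (3506 - 12180) + ((-4 - 1*4) - 11046)*(1/1211 - 15189) = -8674 + ((-4 - 4) - 11046)*(1/1211 - 15189) = -8674 + (-8 - 11046)*(-18393878/1211) = -8674 - 11054*(-18393878/1211) = -8674 + 203325927412/1211 = 203315423198/1211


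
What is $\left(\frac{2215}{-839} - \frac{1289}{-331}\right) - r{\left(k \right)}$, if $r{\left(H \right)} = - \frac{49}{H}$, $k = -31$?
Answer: $- \frac{2810255}{8608979} \approx -0.32643$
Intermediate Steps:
$\left(\frac{2215}{-839} - \frac{1289}{-331}\right) - r{\left(k \right)} = \left(\frac{2215}{-839} - \frac{1289}{-331}\right) - - \frac{49}{-31} = \left(2215 \left(- \frac{1}{839}\right) - - \frac{1289}{331}\right) - \left(-49\right) \left(- \frac{1}{31}\right) = \left(- \frac{2215}{839} + \frac{1289}{331}\right) - \frac{49}{31} = \frac{348306}{277709} - \frac{49}{31} = - \frac{2810255}{8608979}$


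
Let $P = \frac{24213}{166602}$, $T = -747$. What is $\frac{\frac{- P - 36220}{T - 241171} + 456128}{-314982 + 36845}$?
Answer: $- \frac{6127933090420687}{3736679981303044} \approx -1.6399$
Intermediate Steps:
$P = \frac{8071}{55534}$ ($P = 24213 \cdot \frac{1}{166602} = \frac{8071}{55534} \approx 0.14533$)
$\frac{\frac{- P - 36220}{T - 241171} + 456128}{-314982 + 36845} = \frac{\frac{\left(-1\right) \frac{8071}{55534} - 36220}{-747 - 241171} + 456128}{-314982 + 36845} = \frac{\frac{- \frac{8071}{55534} - 36220}{-241918} + 456128}{-278137} = \left(\left(- \frac{8071}{55534} - 36220\right) \left(- \frac{1}{241918}\right) + 456128\right) \left(- \frac{1}{278137}\right) = \left(\left(- \frac{2011449551}{55534}\right) \left(- \frac{1}{241918}\right) + 456128\right) \left(- \frac{1}{278137}\right) = \left(\frac{2011449551}{13434674212} + 456128\right) \left(- \frac{1}{278137}\right) = \frac{6127933090420687}{13434674212} \left(- \frac{1}{278137}\right) = - \frac{6127933090420687}{3736679981303044}$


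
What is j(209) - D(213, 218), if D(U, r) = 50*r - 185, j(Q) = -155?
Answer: -10870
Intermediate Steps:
D(U, r) = -185 + 50*r
j(209) - D(213, 218) = -155 - (-185 + 50*218) = -155 - (-185 + 10900) = -155 - 1*10715 = -155 - 10715 = -10870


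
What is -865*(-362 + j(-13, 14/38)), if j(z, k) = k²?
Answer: 112997545/361 ≈ 3.1301e+5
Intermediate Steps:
-865*(-362 + j(-13, 14/38)) = -865*(-362 + (14/38)²) = -865*(-362 + (14*(1/38))²) = -865*(-362 + (7/19)²) = -865*(-362 + 49/361) = -865*(-130633/361) = 112997545/361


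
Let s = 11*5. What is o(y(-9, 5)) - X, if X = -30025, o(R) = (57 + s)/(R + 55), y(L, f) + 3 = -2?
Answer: 750681/25 ≈ 30027.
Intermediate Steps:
s = 55
y(L, f) = -5 (y(L, f) = -3 - 2 = -5)
o(R) = 112/(55 + R) (o(R) = (57 + 55)/(R + 55) = 112/(55 + R))
o(y(-9, 5)) - X = 112/(55 - 5) - 1*(-30025) = 112/50 + 30025 = 112*(1/50) + 30025 = 56/25 + 30025 = 750681/25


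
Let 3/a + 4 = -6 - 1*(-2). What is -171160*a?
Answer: 64185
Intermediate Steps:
a = -3/8 (a = 3/(-4 + (-6 - 1*(-2))) = 3/(-4 + (-6 + 2)) = 3/(-4 - 4) = 3/(-8) = 3*(-1/8) = -3/8 ≈ -0.37500)
-171160*a = -171160*(-3/8) = 64185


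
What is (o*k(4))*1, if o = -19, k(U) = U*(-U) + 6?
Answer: 190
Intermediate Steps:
k(U) = 6 - U² (k(U) = -U² + 6 = 6 - U²)
(o*k(4))*1 = -19*(6 - 1*4²)*1 = -19*(6 - 1*16)*1 = -19*(6 - 16)*1 = -19*(-10)*1 = 190*1 = 190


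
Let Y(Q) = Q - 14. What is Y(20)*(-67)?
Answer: -402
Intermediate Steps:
Y(Q) = -14 + Q
Y(20)*(-67) = (-14 + 20)*(-67) = 6*(-67) = -402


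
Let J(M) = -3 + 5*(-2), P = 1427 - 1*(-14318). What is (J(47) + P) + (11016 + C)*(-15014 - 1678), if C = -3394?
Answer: -127210692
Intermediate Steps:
P = 15745 (P = 1427 + 14318 = 15745)
J(M) = -13 (J(M) = -3 - 10 = -13)
(J(47) + P) + (11016 + C)*(-15014 - 1678) = (-13 + 15745) + (11016 - 3394)*(-15014 - 1678) = 15732 + 7622*(-16692) = 15732 - 127226424 = -127210692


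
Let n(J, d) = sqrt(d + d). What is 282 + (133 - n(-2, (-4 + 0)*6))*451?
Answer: 60265 - 1804*I*sqrt(3) ≈ 60265.0 - 3124.6*I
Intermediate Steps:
n(J, d) = sqrt(2)*sqrt(d) (n(J, d) = sqrt(2*d) = sqrt(2)*sqrt(d))
282 + (133 - n(-2, (-4 + 0)*6))*451 = 282 + (133 - sqrt(2)*sqrt((-4 + 0)*6))*451 = 282 + (133 - sqrt(2)*sqrt(-4*6))*451 = 282 + (133 - sqrt(2)*sqrt(-24))*451 = 282 + (133 - sqrt(2)*2*I*sqrt(6))*451 = 282 + (133 - 4*I*sqrt(3))*451 = 282 + (59983 - 1804*I*sqrt(3)) = 60265 - 1804*I*sqrt(3)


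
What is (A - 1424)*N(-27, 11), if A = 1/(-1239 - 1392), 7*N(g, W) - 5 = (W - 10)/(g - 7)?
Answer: -37245065/36834 ≈ -1011.2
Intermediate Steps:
N(g, W) = 5/7 + (-10 + W)/(7*(-7 + g)) (N(g, W) = 5/7 + ((W - 10)/(g - 7))/7 = 5/7 + ((-10 + W)/(-7 + g))/7 = 5/7 + (-10 + W)/(7*(-7 + g)))
A = -1/2631 (A = 1/(-2631) = -1/2631 ≈ -0.00038008)
(A - 1424)*N(-27, 11) = (-1/2631 - 1424)*((-45 + 11 + 5*(-27))/(7*(-7 - 27))) = -3746545*(-45 + 11 - 135)/(18417*(-34)) = -3746545*(-1)*(-169)/(18417*34) = -3746545/2631*169/238 = -37245065/36834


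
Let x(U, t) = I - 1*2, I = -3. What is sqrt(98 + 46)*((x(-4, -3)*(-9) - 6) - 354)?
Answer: -3780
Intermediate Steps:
x(U, t) = -5 (x(U, t) = -3 - 1*2 = -3 - 2 = -5)
sqrt(98 + 46)*((x(-4, -3)*(-9) - 6) - 354) = sqrt(98 + 46)*((-5*(-9) - 6) - 354) = sqrt(144)*((45 - 6) - 354) = 12*(39 - 354) = 12*(-315) = -3780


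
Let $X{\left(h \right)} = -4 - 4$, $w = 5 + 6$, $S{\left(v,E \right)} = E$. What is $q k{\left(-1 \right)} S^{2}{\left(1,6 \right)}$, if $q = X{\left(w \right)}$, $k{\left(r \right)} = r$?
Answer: $288$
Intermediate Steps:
$w = 11$
$X{\left(h \right)} = -8$ ($X{\left(h \right)} = -4 - 4 = -8$)
$q = -8$
$q k{\left(-1 \right)} S^{2}{\left(1,6 \right)} = \left(-8\right) \left(-1\right) 6^{2} = 8 \cdot 36 = 288$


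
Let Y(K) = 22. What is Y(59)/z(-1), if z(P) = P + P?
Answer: -11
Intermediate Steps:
z(P) = 2*P
Y(59)/z(-1) = 22/((2*(-1))) = 22/(-2) = 22*(-1/2) = -11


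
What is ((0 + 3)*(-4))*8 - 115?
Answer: -211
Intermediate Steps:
((0 + 3)*(-4))*8 - 115 = (3*(-4))*8 - 115 = -12*8 - 115 = -96 - 115 = -211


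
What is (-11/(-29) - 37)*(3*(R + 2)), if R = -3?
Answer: 3186/29 ≈ 109.86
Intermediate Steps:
(-11/(-29) - 37)*(3*(R + 2)) = (-11/(-29) - 37)*(3*(-3 + 2)) = (-11*(-1/29) - 37)*(3*(-1)) = (11/29 - 37)*(-3) = -1062/29*(-3) = 3186/29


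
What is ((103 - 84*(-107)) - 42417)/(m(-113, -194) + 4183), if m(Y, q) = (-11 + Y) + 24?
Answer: -33326/4083 ≈ -8.1621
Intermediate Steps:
m(Y, q) = 13 + Y
((103 - 84*(-107)) - 42417)/(m(-113, -194) + 4183) = ((103 - 84*(-107)) - 42417)/((13 - 113) + 4183) = ((103 + 8988) - 42417)/(-100 + 4183) = (9091 - 42417)/4083 = -33326*1/4083 = -33326/4083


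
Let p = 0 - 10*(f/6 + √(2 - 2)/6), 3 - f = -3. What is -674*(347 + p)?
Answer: -227138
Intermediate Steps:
f = 6 (f = 3 - 1*(-3) = 3 + 3 = 6)
p = -10 (p = 0 - 10*(6/6 + √(2 - 2)/6) = 0 - 10*(6*(⅙) + √0*(⅙)) = 0 - 10*(1 + 0*(⅙)) = 0 - 10*(1 + 0) = 0 - 10*1 = 0 - 10 = -10)
-674*(347 + p) = -674*(347 - 10) = -674*337 = -227138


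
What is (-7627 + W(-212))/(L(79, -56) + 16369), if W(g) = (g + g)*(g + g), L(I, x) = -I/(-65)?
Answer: 3729895/354688 ≈ 10.516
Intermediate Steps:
L(I, x) = I/65 (L(I, x) = -I*(-1/65) = I/65)
W(g) = 4*g**2 (W(g) = (2*g)*(2*g) = 4*g**2)
(-7627 + W(-212))/(L(79, -56) + 16369) = (-7627 + 4*(-212)**2)/((1/65)*79 + 16369) = (-7627 + 4*44944)/(79/65 + 16369) = (-7627 + 179776)/(1064064/65) = 172149*(65/1064064) = 3729895/354688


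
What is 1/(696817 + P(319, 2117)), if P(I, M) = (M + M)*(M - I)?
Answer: 1/8309549 ≈ 1.2034e-7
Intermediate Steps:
P(I, M) = 2*M*(M - I) (P(I, M) = (2*M)*(M - I) = 2*M*(M - I))
1/(696817 + P(319, 2117)) = 1/(696817 + 2*2117*(2117 - 1*319)) = 1/(696817 + 2*2117*(2117 - 319)) = 1/(696817 + 2*2117*1798) = 1/(696817 + 7612732) = 1/8309549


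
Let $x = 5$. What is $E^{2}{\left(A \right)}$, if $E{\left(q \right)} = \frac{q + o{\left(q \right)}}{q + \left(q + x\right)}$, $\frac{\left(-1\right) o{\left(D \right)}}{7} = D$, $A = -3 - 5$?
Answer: $\frac{2304}{121} \approx 19.041$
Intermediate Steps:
$A = -8$
$o{\left(D \right)} = - 7 D$
$E{\left(q \right)} = - \frac{6 q}{5 + 2 q}$ ($E{\left(q \right)} = \frac{q - 7 q}{q + \left(q + 5\right)} = \frac{\left(-6\right) q}{q + \left(5 + q\right)} = \frac{\left(-6\right) q}{5 + 2 q} = - \frac{6 q}{5 + 2 q}$)
$E^{2}{\left(A \right)} = \left(\left(-6\right) \left(-8\right) \frac{1}{5 + 2 \left(-8\right)}\right)^{2} = \left(\left(-6\right) \left(-8\right) \frac{1}{5 - 16}\right)^{2} = \left(\left(-6\right) \left(-8\right) \frac{1}{-11}\right)^{2} = \left(\left(-6\right) \left(-8\right) \left(- \frac{1}{11}\right)\right)^{2} = \left(- \frac{48}{11}\right)^{2} = \frac{2304}{121}$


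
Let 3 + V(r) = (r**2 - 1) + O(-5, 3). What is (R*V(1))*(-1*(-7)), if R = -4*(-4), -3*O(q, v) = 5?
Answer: -1568/3 ≈ -522.67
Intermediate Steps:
O(q, v) = -5/3 (O(q, v) = -1/3*5 = -5/3)
V(r) = -17/3 + r**2 (V(r) = -3 + ((r**2 - 1) - 5/3) = -3 + ((-1 + r**2) - 5/3) = -3 + (-8/3 + r**2) = -17/3 + r**2)
R = 16
(R*V(1))*(-1*(-7)) = (16*(-17/3 + 1**2))*(-1*(-7)) = (16*(-17/3 + 1))*7 = (16*(-14/3))*7 = -224/3*7 = -1568/3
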